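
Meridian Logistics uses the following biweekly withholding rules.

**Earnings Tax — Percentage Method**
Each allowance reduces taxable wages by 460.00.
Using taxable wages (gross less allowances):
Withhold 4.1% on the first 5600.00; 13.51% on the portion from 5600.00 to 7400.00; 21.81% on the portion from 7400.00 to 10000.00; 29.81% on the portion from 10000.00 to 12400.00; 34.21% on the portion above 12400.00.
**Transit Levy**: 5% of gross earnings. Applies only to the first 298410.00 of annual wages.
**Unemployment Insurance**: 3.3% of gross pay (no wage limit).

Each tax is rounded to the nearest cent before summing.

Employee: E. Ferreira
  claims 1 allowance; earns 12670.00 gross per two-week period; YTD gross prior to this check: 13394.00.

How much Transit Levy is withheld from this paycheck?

Transit Levy: 5% × 12670.00 = 633.50

633.50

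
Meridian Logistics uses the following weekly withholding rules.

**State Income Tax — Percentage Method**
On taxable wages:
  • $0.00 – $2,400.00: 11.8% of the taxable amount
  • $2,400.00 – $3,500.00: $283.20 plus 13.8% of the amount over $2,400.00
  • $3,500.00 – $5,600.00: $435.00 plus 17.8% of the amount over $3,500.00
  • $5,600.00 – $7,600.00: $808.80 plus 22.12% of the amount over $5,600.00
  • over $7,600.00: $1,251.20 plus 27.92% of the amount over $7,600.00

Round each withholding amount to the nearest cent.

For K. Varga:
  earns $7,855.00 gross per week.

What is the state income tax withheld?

State Income Tax: taxable = $7,855.00
  $1,251.20 + 27.92% × ($7,855.00 − $7,600.00) = $1,251.20 + 27.92% × $255.00 = $1,322.40

$1,322.40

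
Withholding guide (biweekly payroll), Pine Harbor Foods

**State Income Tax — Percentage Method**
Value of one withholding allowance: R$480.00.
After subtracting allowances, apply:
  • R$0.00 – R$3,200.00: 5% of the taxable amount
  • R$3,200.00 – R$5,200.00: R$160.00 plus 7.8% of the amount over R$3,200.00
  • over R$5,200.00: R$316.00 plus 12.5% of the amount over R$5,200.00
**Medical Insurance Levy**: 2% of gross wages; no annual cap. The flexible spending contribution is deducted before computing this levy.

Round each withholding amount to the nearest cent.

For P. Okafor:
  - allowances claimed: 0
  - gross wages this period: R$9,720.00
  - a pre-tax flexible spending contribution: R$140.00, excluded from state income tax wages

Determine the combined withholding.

State Income Tax: taxable = R$9,720.00 − R$140.00 = R$9,580.00
  R$316.00 + 12.5% × (R$9,580.00 − R$5,200.00) = R$316.00 + 12.5% × R$4,380.00 = R$863.50
Medical Insurance Levy: 2% × R$9,580.00 = R$191.60
Total: R$863.50 + R$191.60 = R$1,055.10

R$1,055.10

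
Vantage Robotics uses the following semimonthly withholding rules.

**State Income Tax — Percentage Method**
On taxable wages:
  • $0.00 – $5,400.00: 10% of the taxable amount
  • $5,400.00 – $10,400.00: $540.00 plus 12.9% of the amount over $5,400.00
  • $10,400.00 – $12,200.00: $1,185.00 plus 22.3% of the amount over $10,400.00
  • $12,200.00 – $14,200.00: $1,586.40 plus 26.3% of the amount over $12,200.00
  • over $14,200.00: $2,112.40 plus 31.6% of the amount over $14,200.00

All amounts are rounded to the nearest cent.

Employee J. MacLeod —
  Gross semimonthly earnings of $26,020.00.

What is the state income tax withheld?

State Income Tax: taxable = $26,020.00
  $2,112.40 + 31.6% × ($26,020.00 − $14,200.00) = $2,112.40 + 31.6% × $11,820.00 = $5,847.52

$5,847.52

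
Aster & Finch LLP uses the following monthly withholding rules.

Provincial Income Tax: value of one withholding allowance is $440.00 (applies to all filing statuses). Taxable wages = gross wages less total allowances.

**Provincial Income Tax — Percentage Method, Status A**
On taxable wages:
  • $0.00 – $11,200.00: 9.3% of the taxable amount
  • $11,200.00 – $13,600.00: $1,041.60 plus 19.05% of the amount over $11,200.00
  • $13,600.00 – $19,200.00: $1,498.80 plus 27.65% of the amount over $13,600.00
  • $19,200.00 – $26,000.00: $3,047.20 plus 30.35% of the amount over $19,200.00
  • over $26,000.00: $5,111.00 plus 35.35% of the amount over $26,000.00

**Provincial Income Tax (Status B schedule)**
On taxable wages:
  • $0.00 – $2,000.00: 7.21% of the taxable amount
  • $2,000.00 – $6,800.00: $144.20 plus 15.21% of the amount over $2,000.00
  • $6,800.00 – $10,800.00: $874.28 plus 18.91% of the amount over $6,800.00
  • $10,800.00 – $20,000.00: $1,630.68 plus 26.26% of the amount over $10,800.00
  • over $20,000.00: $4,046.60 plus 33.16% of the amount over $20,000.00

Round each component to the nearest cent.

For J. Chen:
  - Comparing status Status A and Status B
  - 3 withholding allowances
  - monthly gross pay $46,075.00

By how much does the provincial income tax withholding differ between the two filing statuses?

$514.47

Provincial Income Tax (Status A): taxable = $46,075.00 − 3×$440.00 = $44,755.00
  $5,111.00 + 35.35% × ($44,755.00 − $26,000.00) = $5,111.00 + 35.35% × $18,755.00 = $11,740.89
Provincial Income Tax (Status B): taxable = $46,075.00 − 3×$440.00 = $44,755.00
  $4,046.60 + 33.16% × ($44,755.00 − $20,000.00) = $4,046.60 + 33.16% × $24,755.00 = $12,255.36
Difference: |$11,740.89 − $12,255.36| = $514.47 (higher under Status B)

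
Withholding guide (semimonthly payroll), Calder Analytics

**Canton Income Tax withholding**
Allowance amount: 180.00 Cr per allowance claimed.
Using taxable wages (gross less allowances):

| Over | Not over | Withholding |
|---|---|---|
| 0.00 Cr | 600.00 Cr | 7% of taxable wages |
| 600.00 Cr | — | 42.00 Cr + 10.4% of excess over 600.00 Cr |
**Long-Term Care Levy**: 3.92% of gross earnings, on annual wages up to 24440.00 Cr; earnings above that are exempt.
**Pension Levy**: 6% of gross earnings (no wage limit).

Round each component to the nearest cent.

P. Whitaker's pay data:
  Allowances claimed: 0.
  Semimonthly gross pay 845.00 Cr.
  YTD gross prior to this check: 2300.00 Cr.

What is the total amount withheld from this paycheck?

151.30 Cr

Canton Income Tax: taxable = 845.00 Cr
  42.00 Cr + 10.4% × (845.00 Cr − 600.00 Cr) = 42.00 Cr + 10.4% × 245.00 Cr = 67.48 Cr
Long-Term Care Levy: 3.92% × 845.00 Cr = 33.12 Cr
Pension Levy: 6% × 845.00 Cr = 50.70 Cr
Total: 67.48 Cr + 33.12 Cr + 50.70 Cr = 151.30 Cr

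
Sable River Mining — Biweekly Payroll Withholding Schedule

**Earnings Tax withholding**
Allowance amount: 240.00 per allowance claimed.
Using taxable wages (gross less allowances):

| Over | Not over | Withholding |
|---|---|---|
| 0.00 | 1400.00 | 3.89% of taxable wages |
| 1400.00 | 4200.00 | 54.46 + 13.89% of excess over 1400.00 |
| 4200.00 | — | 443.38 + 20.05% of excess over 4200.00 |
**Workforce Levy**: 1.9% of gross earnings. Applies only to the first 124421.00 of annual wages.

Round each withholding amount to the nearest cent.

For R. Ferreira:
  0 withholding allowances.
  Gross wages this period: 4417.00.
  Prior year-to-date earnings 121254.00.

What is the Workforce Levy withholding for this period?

Workforce Levy: cap 124421.00 − YTD 121254.00 = 3167.00 subject; 1.9% × 3167.00 = 60.17

60.17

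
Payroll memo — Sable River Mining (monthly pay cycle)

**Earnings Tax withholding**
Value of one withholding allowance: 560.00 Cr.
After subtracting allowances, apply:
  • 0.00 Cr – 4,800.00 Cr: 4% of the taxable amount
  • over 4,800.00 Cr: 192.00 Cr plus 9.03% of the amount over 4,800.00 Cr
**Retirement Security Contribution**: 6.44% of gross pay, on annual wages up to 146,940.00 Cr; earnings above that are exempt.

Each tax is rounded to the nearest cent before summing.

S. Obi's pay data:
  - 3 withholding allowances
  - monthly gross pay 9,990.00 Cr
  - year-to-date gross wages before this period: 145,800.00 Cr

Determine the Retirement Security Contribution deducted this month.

Retirement Security Contribution: cap 146,940.00 Cr − YTD 145,800.00 Cr = 1,140.00 Cr subject; 6.44% × 1,140.00 Cr = 73.42 Cr

73.42 Cr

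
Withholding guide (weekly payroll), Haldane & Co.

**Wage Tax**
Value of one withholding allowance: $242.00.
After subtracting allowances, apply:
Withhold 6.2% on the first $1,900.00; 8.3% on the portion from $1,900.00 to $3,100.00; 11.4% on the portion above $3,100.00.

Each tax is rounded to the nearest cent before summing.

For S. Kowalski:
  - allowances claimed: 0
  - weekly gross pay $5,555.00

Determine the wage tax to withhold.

$497.27

Wage Tax: taxable = $5,555.00
  $217.40 + 11.4% × ($5,555.00 − $3,100.00) = $217.40 + 11.4% × $2,455.00 = $497.27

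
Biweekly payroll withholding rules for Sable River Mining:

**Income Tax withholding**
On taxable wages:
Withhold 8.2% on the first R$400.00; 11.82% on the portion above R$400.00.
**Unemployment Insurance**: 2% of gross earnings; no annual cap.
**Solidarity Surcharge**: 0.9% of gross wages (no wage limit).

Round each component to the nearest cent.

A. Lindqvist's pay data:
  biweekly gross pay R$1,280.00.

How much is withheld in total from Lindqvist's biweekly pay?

Income Tax: taxable = R$1,280.00
  R$32.80 + 11.82% × (R$1,280.00 − R$400.00) = R$32.80 + 11.82% × R$880.00 = R$136.82
Unemployment Insurance: 2% × R$1,280.00 = R$25.60
Solidarity Surcharge: 0.9% × R$1,280.00 = R$11.52
Total: R$136.82 + R$25.60 + R$11.52 = R$173.94

R$173.94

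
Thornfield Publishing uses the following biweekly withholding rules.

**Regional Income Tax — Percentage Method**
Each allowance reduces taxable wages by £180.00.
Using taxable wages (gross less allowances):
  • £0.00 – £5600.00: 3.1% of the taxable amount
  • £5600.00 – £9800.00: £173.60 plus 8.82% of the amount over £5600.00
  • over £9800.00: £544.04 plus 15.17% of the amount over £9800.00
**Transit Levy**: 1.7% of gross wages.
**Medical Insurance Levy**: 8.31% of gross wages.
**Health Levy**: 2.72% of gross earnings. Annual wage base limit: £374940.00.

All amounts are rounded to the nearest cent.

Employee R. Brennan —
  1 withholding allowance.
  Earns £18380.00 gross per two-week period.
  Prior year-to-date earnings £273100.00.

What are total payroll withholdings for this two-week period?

Regional Income Tax: taxable = £18380.00 − 1×£180.00 = £18200.00
  £544.04 + 15.17% × (£18200.00 − £9800.00) = £544.04 + 15.17% × £8400.00 = £1818.32
Transit Levy: 1.7% × £18380.00 = £312.46
Medical Insurance Levy: 8.31% × £18380.00 = £1527.38
Health Levy: 2.72% × £18380.00 = £499.94
Total: £1818.32 + £312.46 + £1527.38 + £499.94 = £4158.10

£4158.10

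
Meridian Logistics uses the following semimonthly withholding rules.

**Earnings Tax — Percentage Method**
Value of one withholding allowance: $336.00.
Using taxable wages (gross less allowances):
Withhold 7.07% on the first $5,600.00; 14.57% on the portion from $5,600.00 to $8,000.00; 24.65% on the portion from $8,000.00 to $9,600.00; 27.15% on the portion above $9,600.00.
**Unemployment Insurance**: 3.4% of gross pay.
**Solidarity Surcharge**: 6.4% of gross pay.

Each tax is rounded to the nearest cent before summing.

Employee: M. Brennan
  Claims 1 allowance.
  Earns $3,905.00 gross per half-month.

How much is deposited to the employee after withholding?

$3,269.98

Earnings Tax: taxable = $3,905.00 − 1×$336.00 = $3,569.00
  7.07% × $3,569.00 = $252.33
Unemployment Insurance: 3.4% × $3,905.00 = $132.77
Solidarity Surcharge: 6.4% × $3,905.00 = $249.92
Total withheld: $252.33 + $132.77 + $249.92 = $635.02
Net pay: $3,905.00 − $635.02 = $3,269.98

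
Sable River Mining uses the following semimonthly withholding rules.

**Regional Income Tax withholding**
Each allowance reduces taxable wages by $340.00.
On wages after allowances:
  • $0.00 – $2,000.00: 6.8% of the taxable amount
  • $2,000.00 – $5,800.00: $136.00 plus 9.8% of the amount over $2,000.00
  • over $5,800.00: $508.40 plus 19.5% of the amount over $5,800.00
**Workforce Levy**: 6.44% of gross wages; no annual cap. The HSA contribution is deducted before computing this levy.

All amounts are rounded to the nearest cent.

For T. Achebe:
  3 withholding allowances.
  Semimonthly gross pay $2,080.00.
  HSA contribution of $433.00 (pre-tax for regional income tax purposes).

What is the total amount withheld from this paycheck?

$148.71

Regional Income Tax: taxable = $2,080.00 − $433.00 − 3×$340.00 = $627.00
  6.8% × $627.00 = $42.64
Workforce Levy: 6.44% × $1,647.00 = $106.07
Total: $42.64 + $106.07 = $148.71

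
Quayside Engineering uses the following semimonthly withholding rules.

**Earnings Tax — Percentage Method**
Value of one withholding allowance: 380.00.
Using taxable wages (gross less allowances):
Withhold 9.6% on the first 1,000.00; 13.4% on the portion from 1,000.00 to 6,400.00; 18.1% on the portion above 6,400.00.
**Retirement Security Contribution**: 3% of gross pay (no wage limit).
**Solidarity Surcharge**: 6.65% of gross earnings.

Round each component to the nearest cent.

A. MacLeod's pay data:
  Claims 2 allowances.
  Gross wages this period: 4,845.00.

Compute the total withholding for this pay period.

Earnings Tax: taxable = 4,845.00 − 2×380.00 = 4,085.00
  96.00 + 13.4% × (4,085.00 − 1,000.00) = 96.00 + 13.4% × 3,085.00 = 509.39
Retirement Security Contribution: 3% × 4,845.00 = 145.35
Solidarity Surcharge: 6.65% × 4,845.00 = 322.19
Total: 509.39 + 145.35 + 322.19 = 976.93

976.93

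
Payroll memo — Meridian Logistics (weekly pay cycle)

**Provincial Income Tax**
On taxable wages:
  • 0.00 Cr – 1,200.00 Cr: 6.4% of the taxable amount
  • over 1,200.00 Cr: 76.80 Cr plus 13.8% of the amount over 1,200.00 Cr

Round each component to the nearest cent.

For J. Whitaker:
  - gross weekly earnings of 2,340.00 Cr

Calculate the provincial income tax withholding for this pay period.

Provincial Income Tax: taxable = 2,340.00 Cr
  76.80 Cr + 13.8% × (2,340.00 Cr − 1,200.00 Cr) = 76.80 Cr + 13.8% × 1,140.00 Cr = 234.12 Cr

234.12 Cr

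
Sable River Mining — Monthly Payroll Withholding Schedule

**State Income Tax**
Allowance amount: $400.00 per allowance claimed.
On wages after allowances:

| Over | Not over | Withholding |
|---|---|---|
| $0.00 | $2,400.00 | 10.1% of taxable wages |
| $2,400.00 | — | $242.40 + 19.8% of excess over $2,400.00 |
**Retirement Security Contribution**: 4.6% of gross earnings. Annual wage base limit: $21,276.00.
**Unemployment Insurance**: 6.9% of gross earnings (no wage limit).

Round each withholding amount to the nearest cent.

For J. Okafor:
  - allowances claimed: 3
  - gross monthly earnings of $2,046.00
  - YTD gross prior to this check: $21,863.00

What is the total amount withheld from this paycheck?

$226.62

State Income Tax: taxable = $2,046.00 − 3×$400.00 = $846.00
  10.1% × $846.00 = $85.45
Retirement Security Contribution: YTD $21,863.00 ≥ cap $21,276.00 → $0.00
Unemployment Insurance: 6.9% × $2,046.00 = $141.17
Total: $85.45 + $0.00 + $141.17 = $226.62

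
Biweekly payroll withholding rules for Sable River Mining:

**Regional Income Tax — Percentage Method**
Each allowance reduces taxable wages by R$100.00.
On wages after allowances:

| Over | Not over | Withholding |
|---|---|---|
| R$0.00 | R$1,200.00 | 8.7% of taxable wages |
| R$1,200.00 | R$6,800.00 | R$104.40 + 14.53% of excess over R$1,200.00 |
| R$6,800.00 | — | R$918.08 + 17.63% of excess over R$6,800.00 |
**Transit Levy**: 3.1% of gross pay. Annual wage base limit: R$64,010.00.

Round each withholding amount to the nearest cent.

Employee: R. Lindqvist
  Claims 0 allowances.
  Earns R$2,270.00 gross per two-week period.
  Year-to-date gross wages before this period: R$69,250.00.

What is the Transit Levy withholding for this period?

Transit Levy: YTD R$69,250.00 ≥ cap R$64,010.00 → R$0.00

R$0.00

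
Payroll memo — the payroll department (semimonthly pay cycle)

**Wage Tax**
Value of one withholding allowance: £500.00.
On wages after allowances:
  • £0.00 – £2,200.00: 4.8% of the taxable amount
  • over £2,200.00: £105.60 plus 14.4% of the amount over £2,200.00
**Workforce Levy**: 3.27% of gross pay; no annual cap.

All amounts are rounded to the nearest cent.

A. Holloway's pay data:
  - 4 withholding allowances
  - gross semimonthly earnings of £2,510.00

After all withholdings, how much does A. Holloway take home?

£2,403.44

Wage Tax: taxable = £2,510.00 − 4×£500.00 = £510.00
  4.8% × £510.00 = £24.48
Workforce Levy: 3.27% × £2,510.00 = £82.08
Total withheld: £24.48 + £82.08 = £106.56
Net pay: £2,510.00 − £106.56 = £2,403.44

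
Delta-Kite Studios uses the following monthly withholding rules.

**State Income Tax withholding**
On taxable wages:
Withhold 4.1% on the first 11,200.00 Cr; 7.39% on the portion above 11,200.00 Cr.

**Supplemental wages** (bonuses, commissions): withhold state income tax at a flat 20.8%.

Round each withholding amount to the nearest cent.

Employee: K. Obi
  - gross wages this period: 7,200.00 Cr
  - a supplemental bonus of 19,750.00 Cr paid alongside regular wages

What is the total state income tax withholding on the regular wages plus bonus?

4,403.20 Cr

State Income Tax: taxable = 7,200.00 Cr
  4.1% × 7,200.00 Cr = 295.20 Cr
Supplemental (20.8% flat on bonus): 20.8% × 19,750.00 Cr = 4,108.00 Cr
Total state income tax: 295.20 Cr + 4,108.00 Cr = 4,403.20 Cr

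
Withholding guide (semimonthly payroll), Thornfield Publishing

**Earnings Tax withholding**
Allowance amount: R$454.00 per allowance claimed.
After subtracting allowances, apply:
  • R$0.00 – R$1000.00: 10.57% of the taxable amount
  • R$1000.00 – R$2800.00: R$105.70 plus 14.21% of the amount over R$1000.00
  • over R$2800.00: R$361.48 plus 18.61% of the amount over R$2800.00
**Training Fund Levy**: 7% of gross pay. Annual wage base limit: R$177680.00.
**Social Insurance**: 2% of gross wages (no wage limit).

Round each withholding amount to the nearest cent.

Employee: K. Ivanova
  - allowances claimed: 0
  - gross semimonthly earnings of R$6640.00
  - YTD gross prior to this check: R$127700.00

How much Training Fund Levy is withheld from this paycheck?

Training Fund Levy: 7% × R$6640.00 = R$464.80

R$464.80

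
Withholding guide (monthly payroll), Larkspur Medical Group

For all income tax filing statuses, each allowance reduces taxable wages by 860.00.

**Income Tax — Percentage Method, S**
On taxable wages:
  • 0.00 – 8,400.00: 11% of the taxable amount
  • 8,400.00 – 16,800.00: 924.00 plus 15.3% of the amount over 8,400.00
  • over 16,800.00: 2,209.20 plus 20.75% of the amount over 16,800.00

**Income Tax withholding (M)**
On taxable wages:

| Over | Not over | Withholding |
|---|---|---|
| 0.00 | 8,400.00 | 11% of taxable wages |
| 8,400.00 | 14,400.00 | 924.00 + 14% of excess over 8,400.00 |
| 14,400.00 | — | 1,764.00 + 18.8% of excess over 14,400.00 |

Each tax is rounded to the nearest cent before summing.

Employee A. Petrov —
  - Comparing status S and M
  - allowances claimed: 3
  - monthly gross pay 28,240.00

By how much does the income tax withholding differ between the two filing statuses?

166.77

Income Tax (S): taxable = 28,240.00 − 3×860.00 = 25,660.00
  2,209.20 + 20.75% × (25,660.00 − 16,800.00) = 2,209.20 + 20.75% × 8,860.00 = 4,047.65
Income Tax (M): taxable = 28,240.00 − 3×860.00 = 25,660.00
  1,764.00 + 18.8% × (25,660.00 − 14,400.00) = 1,764.00 + 18.8% × 11,260.00 = 3,880.88
Difference: |4,047.65 − 3,880.88| = 166.77 (higher under S)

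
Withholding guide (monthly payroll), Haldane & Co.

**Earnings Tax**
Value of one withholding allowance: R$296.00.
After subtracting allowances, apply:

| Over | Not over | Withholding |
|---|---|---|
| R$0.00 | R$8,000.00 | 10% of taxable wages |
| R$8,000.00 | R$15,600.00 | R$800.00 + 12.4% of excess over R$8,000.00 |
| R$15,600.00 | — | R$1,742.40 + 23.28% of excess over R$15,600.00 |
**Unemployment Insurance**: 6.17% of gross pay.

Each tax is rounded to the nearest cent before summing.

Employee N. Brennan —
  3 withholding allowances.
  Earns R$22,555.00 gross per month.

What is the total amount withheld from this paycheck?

R$4,546.44

Earnings Tax: taxable = R$22,555.00 − 3×R$296.00 = R$21,667.00
  R$1,742.40 + 23.28% × (R$21,667.00 − R$15,600.00) = R$1,742.40 + 23.28% × R$6,067.00 = R$3,154.80
Unemployment Insurance: 6.17% × R$22,555.00 = R$1,391.64
Total: R$3,154.80 + R$1,391.64 = R$4,546.44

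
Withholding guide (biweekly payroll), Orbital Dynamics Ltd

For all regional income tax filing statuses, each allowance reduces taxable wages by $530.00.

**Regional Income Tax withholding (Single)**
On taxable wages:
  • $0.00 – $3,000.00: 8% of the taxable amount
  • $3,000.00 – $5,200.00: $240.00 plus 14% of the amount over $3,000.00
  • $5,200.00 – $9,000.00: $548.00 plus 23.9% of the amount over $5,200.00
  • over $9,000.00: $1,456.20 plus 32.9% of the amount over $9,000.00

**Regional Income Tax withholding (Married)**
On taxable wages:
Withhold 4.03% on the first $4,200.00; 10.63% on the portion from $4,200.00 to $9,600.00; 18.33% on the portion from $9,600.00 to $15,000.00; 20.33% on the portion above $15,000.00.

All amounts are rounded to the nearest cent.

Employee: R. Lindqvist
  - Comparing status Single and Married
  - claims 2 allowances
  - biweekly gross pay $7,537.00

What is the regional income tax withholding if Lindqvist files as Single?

Regional Income Tax (Single): taxable = $7,537.00 − 2×$530.00 = $6,477.00
  $548.00 + 23.9% × ($6,477.00 − $5,200.00) = $548.00 + 23.9% × $1,277.00 = $853.20

$853.20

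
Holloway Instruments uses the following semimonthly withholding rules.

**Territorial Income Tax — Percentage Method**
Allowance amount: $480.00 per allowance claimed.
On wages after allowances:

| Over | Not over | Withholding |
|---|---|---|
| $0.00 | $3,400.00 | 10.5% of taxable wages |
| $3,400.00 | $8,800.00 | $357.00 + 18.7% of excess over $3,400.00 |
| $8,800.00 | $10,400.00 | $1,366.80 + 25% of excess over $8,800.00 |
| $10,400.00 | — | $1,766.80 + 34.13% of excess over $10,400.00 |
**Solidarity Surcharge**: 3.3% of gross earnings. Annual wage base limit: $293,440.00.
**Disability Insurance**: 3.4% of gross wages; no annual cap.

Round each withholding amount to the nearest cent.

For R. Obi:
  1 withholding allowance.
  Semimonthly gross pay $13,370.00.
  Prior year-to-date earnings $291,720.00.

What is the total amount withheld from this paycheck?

$3,127.98

Territorial Income Tax: taxable = $13,370.00 − 1×$480.00 = $12,890.00
  $1,766.80 + 34.13% × ($12,890.00 − $10,400.00) = $1,766.80 + 34.13% × $2,490.00 = $2,616.64
Solidarity Surcharge: cap $293,440.00 − YTD $291,720.00 = $1,720.00 subject; 3.3% × $1,720.00 = $56.76
Disability Insurance: 3.4% × $13,370.00 = $454.58
Total: $2,616.64 + $56.76 + $454.58 = $3,127.98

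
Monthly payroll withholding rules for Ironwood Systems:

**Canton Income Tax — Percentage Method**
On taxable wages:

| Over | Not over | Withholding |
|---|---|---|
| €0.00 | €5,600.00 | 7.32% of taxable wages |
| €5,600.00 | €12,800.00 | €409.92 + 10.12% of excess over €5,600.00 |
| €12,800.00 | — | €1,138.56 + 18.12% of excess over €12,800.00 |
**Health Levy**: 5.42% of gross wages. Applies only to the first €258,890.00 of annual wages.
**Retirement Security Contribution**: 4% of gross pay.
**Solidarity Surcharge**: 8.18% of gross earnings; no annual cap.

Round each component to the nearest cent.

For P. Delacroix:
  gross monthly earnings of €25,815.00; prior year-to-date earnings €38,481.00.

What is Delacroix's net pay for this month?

Canton Income Tax: taxable = €25,815.00
  €1,138.56 + 18.12% × (€25,815.00 − €12,800.00) = €1,138.56 + 18.12% × €13,015.00 = €3,496.88
Health Levy: 5.42% × €25,815.00 = €1,399.17
Retirement Security Contribution: 4% × €25,815.00 = €1,032.60
Solidarity Surcharge: 8.18% × €25,815.00 = €2,111.67
Total withheld: €3,496.88 + €1,399.17 + €1,032.60 + €2,111.67 = €8,040.32
Net pay: €25,815.00 − €8,040.32 = €17,774.68

€17,774.68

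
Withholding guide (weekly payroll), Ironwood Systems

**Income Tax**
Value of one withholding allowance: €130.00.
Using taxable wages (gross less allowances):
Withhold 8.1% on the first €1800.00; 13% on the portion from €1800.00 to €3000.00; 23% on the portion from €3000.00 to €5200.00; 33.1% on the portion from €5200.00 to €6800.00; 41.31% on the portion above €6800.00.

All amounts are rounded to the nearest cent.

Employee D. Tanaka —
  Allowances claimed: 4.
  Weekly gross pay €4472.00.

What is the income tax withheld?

Income Tax: taxable = €4472.00 − 4×€130.00 = €3952.00
  €301.80 + 23% × (€3952.00 − €3000.00) = €301.80 + 23% × €952.00 = €520.76

€520.76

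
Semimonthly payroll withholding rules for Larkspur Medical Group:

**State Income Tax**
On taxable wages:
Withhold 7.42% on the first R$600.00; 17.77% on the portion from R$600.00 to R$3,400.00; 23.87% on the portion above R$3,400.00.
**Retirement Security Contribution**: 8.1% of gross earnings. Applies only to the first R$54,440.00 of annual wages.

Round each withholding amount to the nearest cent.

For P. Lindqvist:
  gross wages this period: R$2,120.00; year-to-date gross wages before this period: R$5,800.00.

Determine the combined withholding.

State Income Tax: taxable = R$2,120.00
  R$44.52 + 17.77% × (R$2,120.00 − R$600.00) = R$44.52 + 17.77% × R$1,520.00 = R$314.62
Retirement Security Contribution: 8.1% × R$2,120.00 = R$171.72
Total: R$314.62 + R$171.72 = R$486.34

R$486.34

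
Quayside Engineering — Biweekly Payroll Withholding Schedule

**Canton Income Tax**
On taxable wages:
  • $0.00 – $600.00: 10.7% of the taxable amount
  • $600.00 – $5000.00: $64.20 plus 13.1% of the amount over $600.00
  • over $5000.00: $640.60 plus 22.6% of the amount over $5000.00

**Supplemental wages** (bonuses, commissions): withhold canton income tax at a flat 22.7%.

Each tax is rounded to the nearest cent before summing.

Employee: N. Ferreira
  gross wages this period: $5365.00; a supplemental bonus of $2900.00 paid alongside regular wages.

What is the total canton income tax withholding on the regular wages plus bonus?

Canton Income Tax: taxable = $5365.00
  $640.60 + 22.6% × ($5365.00 − $5000.00) = $640.60 + 22.6% × $365.00 = $723.09
Supplemental (22.7% flat on bonus): 22.7% × $2900.00 = $658.30
Total canton income tax: $723.09 + $658.30 = $1381.39

$1381.39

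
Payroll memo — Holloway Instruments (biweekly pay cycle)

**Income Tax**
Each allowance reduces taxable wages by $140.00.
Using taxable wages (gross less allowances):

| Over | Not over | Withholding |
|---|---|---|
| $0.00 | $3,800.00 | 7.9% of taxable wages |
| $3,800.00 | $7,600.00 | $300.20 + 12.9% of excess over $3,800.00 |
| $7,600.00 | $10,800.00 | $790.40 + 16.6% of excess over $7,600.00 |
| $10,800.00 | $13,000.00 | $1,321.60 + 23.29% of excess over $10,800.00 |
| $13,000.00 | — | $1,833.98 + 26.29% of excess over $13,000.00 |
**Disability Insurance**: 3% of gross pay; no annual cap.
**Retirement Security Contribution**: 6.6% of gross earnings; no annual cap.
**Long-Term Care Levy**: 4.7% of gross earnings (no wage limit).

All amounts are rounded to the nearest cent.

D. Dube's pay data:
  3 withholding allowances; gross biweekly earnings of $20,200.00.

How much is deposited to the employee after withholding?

$13,694.96

Income Tax: taxable = $20,200.00 − 3×$140.00 = $19,780.00
  $1,833.98 + 26.29% × ($19,780.00 − $13,000.00) = $1,833.98 + 26.29% × $6,780.00 = $3,616.44
Disability Insurance: 3% × $20,200.00 = $606.00
Retirement Security Contribution: 6.6% × $20,200.00 = $1,333.20
Long-Term Care Levy: 4.7% × $20,200.00 = $949.40
Total withheld: $3,616.44 + $606.00 + $1,333.20 + $949.40 = $6,505.04
Net pay: $20,200.00 − $6,505.04 = $13,694.96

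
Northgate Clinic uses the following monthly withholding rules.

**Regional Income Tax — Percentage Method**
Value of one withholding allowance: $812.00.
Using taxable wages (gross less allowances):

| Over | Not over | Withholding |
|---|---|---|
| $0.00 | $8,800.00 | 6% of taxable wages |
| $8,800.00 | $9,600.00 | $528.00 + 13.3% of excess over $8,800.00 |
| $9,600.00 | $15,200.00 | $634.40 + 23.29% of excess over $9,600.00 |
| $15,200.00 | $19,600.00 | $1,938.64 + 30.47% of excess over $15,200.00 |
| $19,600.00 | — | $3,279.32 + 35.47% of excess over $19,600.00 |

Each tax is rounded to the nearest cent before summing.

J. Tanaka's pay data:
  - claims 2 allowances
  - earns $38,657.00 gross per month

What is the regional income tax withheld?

$9,462.81

Regional Income Tax: taxable = $38,657.00 − 2×$812.00 = $37,033.00
  $3,279.32 + 35.47% × ($37,033.00 − $19,600.00) = $3,279.32 + 35.47% × $17,433.00 = $9,462.81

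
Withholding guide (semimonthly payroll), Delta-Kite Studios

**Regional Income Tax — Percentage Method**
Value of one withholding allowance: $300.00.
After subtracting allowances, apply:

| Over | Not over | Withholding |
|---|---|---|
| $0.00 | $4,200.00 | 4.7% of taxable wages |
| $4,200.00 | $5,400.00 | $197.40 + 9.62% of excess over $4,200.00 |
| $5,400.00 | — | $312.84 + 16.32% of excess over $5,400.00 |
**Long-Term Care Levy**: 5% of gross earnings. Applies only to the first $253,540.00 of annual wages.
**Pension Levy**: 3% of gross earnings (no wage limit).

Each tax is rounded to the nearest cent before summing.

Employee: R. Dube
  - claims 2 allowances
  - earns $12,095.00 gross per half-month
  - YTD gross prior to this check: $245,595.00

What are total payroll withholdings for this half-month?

$2,067.64

Regional Income Tax: taxable = $12,095.00 − 2×$300.00 = $11,495.00
  $312.84 + 16.32% × ($11,495.00 − $5,400.00) = $312.84 + 16.32% × $6,095.00 = $1,307.54
Long-Term Care Levy: cap $253,540.00 − YTD $245,595.00 = $7,945.00 subject; 5% × $7,945.00 = $397.25
Pension Levy: 3% × $12,095.00 = $362.85
Total: $1,307.54 + $397.25 + $362.85 = $2,067.64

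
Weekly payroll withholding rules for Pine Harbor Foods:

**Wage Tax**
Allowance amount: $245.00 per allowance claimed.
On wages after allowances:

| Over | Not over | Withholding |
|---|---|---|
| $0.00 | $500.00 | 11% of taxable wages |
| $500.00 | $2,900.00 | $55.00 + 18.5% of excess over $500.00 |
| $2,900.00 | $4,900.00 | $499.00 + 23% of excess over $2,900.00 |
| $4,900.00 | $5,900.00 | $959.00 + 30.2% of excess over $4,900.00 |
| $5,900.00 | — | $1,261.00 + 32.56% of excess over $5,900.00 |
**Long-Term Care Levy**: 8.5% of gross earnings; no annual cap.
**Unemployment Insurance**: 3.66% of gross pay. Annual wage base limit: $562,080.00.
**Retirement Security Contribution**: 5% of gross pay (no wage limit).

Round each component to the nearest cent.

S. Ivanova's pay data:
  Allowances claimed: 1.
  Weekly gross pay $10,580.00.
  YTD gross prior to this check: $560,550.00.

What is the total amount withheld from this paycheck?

$4,189.34

Wage Tax: taxable = $10,580.00 − 1×$245.00 = $10,335.00
  $1,261.00 + 32.56% × ($10,335.00 − $5,900.00) = $1,261.00 + 32.56% × $4,435.00 = $2,705.04
Long-Term Care Levy: 8.5% × $10,580.00 = $899.30
Unemployment Insurance: cap $562,080.00 − YTD $560,550.00 = $1,530.00 subject; 3.66% × $1,530.00 = $56.00
Retirement Security Contribution: 5% × $10,580.00 = $529.00
Total: $2,705.04 + $899.30 + $56.00 + $529.00 = $4,189.34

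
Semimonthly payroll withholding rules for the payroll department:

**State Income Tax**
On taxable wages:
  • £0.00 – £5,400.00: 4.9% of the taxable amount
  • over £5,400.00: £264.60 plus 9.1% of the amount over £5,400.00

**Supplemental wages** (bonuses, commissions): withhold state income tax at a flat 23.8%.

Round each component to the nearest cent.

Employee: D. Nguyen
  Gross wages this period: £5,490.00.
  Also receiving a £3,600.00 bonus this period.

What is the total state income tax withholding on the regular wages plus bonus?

£1,129.59

State Income Tax: taxable = £5,490.00
  £264.60 + 9.1% × (£5,490.00 − £5,400.00) = £264.60 + 9.1% × £90.00 = £272.79
Supplemental (23.8% flat on bonus): 23.8% × £3,600.00 = £856.80
Total state income tax: £272.79 + £856.80 = £1,129.59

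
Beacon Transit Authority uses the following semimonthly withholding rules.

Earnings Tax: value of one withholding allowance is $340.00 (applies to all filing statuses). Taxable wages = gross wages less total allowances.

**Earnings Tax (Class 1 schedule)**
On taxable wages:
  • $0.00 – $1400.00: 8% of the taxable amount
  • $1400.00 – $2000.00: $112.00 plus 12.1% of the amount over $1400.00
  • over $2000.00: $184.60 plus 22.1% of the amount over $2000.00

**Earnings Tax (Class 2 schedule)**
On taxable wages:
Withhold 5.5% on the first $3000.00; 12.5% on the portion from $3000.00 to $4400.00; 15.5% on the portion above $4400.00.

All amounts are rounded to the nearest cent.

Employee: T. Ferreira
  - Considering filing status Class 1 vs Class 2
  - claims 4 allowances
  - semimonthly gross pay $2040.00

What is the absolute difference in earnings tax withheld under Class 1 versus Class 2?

Earnings Tax (Class 1): taxable = $2040.00 − 4×$340.00 = $680.00
  8% × $680.00 = $54.40
Earnings Tax (Class 2): taxable = $2040.00 − 4×$340.00 = $680.00
  5.5% × $680.00 = $37.40
Difference: |$54.40 − $37.40| = $17.00 (higher under Class 1)

$17.00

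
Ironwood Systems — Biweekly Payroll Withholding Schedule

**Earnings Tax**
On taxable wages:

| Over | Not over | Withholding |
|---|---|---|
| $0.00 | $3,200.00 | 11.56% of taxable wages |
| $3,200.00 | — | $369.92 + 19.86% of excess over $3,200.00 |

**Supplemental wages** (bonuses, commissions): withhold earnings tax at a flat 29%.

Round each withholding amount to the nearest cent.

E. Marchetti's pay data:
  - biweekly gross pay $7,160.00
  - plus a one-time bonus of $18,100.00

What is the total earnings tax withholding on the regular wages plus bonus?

Earnings Tax: taxable = $7,160.00
  $369.92 + 19.86% × ($7,160.00 − $3,200.00) = $369.92 + 19.86% × $3,960.00 = $1,156.38
Supplemental (29% flat on bonus): 29% × $18,100.00 = $5,249.00
Total earnings tax: $1,156.38 + $5,249.00 = $6,405.38

$6,405.38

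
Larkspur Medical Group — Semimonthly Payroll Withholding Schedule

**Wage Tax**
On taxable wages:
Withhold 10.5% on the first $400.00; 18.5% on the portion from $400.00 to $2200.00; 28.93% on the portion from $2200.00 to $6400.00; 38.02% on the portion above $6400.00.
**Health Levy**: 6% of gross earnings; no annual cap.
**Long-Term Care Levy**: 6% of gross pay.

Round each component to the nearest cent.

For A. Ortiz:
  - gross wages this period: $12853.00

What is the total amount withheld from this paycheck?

$5585.85

Wage Tax: taxable = $12853.00
  $1590.06 + 38.02% × ($12853.00 − $6400.00) = $1590.06 + 38.02% × $6453.00 = $4043.49
Health Levy: 6% × $12853.00 = $771.18
Long-Term Care Levy: 6% × $12853.00 = $771.18
Total: $4043.49 + $771.18 + $771.18 = $5585.85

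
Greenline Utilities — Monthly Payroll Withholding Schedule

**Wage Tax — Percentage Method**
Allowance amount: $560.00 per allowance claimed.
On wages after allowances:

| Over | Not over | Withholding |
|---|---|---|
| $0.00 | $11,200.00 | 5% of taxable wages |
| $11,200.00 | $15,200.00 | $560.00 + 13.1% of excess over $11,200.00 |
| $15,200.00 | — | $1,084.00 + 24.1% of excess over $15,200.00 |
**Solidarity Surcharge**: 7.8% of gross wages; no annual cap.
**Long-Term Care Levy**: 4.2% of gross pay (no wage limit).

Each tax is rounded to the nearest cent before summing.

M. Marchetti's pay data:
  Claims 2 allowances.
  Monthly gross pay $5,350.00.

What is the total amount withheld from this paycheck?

$853.50

Wage Tax: taxable = $5,350.00 − 2×$560.00 = $4,230.00
  5% × $4,230.00 = $211.50
Solidarity Surcharge: 7.8% × $5,350.00 = $417.30
Long-Term Care Levy: 4.2% × $5,350.00 = $224.70
Total: $211.50 + $417.30 + $224.70 = $853.50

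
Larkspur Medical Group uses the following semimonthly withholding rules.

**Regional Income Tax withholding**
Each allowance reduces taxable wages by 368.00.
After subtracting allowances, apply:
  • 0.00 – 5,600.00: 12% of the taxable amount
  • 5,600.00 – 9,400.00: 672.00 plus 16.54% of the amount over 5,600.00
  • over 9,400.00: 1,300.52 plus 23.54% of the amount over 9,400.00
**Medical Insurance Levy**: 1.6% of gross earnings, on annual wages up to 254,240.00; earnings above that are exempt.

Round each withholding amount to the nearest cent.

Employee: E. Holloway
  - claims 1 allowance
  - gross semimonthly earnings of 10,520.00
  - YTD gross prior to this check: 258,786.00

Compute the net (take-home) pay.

9,042.46

Regional Income Tax: taxable = 10,520.00 − 1×368.00 = 10,152.00
  1,300.52 + 23.54% × (10,152.00 − 9,400.00) = 1,300.52 + 23.54% × 752.00 = 1,477.54
Medical Insurance Levy: YTD 258,786.00 ≥ cap 254,240.00 → 0.00
Total withheld: 1,477.54 + 0.00 = 1,477.54
Net pay: 10,520.00 − 1,477.54 = 9,042.46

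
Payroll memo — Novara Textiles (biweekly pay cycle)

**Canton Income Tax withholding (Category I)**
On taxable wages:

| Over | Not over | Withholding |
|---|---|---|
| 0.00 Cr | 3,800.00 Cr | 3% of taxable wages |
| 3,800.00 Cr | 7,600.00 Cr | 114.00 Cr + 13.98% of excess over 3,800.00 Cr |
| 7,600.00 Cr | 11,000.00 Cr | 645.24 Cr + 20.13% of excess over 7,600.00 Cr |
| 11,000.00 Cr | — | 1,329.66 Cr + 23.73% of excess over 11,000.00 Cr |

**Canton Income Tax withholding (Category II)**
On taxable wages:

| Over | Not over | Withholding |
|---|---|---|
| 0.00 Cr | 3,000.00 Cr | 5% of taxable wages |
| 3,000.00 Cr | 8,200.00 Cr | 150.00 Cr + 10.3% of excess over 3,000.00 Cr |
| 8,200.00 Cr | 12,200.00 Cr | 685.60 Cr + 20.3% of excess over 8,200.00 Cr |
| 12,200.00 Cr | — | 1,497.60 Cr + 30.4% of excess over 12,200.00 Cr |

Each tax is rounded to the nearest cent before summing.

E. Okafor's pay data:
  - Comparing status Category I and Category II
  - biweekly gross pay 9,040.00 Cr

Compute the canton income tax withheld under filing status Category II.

Canton Income Tax (Category II): taxable = 9,040.00 Cr
  685.60 Cr + 20.3% × (9,040.00 Cr − 8,200.00 Cr) = 685.60 Cr + 20.3% × 840.00 Cr = 856.12 Cr

856.12 Cr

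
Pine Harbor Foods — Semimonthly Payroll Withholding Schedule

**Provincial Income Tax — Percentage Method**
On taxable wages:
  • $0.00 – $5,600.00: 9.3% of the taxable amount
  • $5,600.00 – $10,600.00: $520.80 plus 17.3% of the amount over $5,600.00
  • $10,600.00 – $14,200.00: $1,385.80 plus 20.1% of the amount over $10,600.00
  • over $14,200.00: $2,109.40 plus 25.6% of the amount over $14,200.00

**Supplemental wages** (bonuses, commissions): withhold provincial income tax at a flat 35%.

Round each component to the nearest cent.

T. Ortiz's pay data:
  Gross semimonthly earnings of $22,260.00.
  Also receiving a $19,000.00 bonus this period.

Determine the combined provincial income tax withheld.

Provincial Income Tax: taxable = $22,260.00
  $2,109.40 + 25.6% × ($22,260.00 − $14,200.00) = $2,109.40 + 25.6% × $8,060.00 = $4,172.76
Supplemental (35% flat on bonus): 35% × $19,000.00 = $6,650.00
Total provincial income tax: $4,172.76 + $6,650.00 = $10,822.76

$10,822.76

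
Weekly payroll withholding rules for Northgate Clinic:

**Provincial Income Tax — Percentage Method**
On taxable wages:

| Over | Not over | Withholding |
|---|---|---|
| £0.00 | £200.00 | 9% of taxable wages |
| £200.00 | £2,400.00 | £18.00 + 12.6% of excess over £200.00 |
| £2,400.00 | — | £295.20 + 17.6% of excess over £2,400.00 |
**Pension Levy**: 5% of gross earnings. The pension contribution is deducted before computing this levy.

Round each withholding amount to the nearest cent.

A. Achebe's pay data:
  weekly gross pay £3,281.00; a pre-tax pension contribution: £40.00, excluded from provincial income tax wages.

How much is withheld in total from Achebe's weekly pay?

£605.27

Provincial Income Tax: taxable = £3,281.00 − £40.00 = £3,241.00
  £295.20 + 17.6% × (£3,241.00 − £2,400.00) = £295.20 + 17.6% × £841.00 = £443.22
Pension Levy: 5% × £3,241.00 = £162.05
Total: £443.22 + £162.05 = £605.27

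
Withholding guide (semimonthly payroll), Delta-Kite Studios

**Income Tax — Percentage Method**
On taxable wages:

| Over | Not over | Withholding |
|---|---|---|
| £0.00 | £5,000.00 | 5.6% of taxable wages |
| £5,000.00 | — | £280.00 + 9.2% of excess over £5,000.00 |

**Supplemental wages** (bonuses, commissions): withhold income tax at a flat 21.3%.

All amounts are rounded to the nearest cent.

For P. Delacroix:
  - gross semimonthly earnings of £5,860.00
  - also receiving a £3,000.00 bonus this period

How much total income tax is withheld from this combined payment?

Income Tax: taxable = £5,860.00
  £280.00 + 9.2% × (£5,860.00 − £5,000.00) = £280.00 + 9.2% × £860.00 = £359.12
Supplemental (21.3% flat on bonus): 21.3% × £3,000.00 = £639.00
Total income tax: £359.12 + £639.00 = £998.12

£998.12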